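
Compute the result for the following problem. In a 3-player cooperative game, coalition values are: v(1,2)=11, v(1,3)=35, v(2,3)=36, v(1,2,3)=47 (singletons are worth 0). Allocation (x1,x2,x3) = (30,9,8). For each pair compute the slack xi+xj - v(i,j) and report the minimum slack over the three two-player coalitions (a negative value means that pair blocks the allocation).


Step 1: Slack for coalition (1,2): x1+x2 - v12 = 39 - 11 = 28
Step 2: Slack for coalition (1,3): x1+x3 - v13 = 38 - 35 = 3
Step 3: Slack for coalition (2,3): x2+x3 - v23 = 17 - 36 = -19
Step 4: Minimum slack = min(28, 3, -19) = -19, attained by (2,3); coalition (2,3) can block (slack < 0), so the allocation is not in the core

-19


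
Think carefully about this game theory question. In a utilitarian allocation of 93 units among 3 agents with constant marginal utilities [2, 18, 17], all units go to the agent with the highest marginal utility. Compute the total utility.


Step 1: The marginal utilities are [2, 18, 17]
Step 2: The highest marginal utility is 18
Step 3: All 93 units go to that agent
Step 4: Total utility = 18 * 93 = 1674

1674


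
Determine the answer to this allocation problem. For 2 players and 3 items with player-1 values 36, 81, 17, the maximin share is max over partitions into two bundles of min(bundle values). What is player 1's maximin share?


Step 1: Item values = 36, 81, 17
Step 2: Enumerate all 2-bundle partitions and take the smaller bundle:
  Partition 1: {36} vs {81,17} -> bundles 36, 98; min = 36
  Partition 2: {81} vs {36,17} -> bundles 81, 53; min = 53
  Partition 3: {17} vs {36,81} -> bundles 17, 117; min = 17
Step 3: MMS = max(36, 53, 17) = 53

53


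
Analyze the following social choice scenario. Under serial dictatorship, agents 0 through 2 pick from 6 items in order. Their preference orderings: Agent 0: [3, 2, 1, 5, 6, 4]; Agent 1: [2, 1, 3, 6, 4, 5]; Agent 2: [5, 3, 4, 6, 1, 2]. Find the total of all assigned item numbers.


Step 1: Agent 0 picks item 3
Step 2: Agent 1 picks item 2
Step 3: Agent 2 picks item 5
Step 4: Sum = 3 + 2 + 5 = 10

10


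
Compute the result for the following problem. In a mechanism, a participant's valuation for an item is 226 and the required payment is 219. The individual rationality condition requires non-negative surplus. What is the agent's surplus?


Step 1: Surplus = value - payment = 226 - 219 = 7
Step 2: IR is satisfied (surplus >= 0)

7


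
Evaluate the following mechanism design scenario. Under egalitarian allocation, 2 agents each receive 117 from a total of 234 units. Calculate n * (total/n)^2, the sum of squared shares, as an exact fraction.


Step 1: Each agent's share = 234/2 = 117
Step 2: Square of each share = (117)^2 = 13689
Step 3: Sum of squares = 2 * 13689 = 27378

27378


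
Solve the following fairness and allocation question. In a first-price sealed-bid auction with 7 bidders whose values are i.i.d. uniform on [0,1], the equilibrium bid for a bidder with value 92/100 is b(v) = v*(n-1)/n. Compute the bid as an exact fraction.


Step 1: The symmetric BNE bidding function is b(v) = v * (n-1) / n
Step 2: Substitute v = 23/25 and n = 7
Step 3: b = 23/25 * 6/7
Step 4: b = 138/175

138/175


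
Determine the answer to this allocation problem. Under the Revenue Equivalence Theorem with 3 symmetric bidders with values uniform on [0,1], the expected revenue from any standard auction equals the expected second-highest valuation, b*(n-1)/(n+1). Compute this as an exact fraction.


Step 1: By Revenue Equivalence, expected revenue = b*(n-1)/(n+1)
Step 2: Substituting n = 3, b = 1
Step 3: Revenue = 1*(3-1)/(3+1) = 1*2/4
Step 4: Revenue = 2/4 = 1/2

1/2


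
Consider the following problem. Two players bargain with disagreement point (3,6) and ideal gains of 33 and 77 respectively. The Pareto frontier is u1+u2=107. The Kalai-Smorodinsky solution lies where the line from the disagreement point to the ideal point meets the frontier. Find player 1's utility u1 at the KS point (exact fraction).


Step 1: At the KS point, (u1-d1)/r1 = (u2-d2)/r2 = t and u1+u2 = 107
Step 2: u1 = d1 + r1*t and u2 = d2 + r2*t, so (d1 + r1*t) + (d2 + r2*t) = 107
Step 3: t = (107 - 3 - 6)/(33 + 77) = 98/110 = 49/55
Step 4: u1 = d1 + r1*t = 3 + 33 * 49/55 = 162/5
Step 5: (Check: u2 = d2 + r2*t = 373/5; u1+u2 = 162/5 + 373/5 = 107, on the frontier.)

162/5


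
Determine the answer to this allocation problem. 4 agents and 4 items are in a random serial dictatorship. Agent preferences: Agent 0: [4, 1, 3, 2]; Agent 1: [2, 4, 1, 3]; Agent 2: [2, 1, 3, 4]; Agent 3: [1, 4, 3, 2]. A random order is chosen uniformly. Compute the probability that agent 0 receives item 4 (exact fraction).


Step 1: Agent 0 wants item 4
Step 2: There are 24 possible orderings of agents
Step 3: In 19 orderings, agent 0 gets item 4
Step 4: Probability = 19/24

19/24


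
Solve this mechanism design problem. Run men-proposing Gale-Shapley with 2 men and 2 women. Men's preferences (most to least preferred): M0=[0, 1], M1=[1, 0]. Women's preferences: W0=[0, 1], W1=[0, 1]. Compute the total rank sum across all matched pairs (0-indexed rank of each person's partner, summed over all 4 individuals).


Step 1: Run Gale-Shapley (men propose, women hold best offer):
  M0 proposes to W0; she accepts
  M1 proposes to W1; she accepts
Step 2: Final matching: W0-M0, W1-M1
Step 3: 0-indexed ranks (man's rank of his match, then woman's): 0 + 0 + 0 + 1
Step 4: Total rank sum = 1

1


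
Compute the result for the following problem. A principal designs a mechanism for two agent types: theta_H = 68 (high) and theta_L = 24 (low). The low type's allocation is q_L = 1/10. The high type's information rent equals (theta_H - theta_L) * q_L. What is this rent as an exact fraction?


Step 1: theta_H - theta_L = 68 - 24 = 44
Step 2: Information rent = (theta_H - theta_L) * q_L
Step 3: = 44 * 1/10
Step 4: = 22/5

22/5


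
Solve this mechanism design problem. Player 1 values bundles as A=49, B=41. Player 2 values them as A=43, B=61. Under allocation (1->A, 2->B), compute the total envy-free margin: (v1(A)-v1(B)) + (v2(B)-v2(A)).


Step 1: Player 1's margin = v1(A) - v1(B) = 49 - 41 = 8
Step 2: Player 2's margin = v2(B) - v2(A) = 61 - 43 = 18
Step 3: Total margin = 8 + 18 = 26

26


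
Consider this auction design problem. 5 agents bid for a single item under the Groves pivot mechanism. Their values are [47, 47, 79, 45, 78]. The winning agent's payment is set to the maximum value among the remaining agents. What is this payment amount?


Step 1: The efficient winner is agent 2 with value 79
Step 2: Other agents' values: [47, 47, 45, 78]
Step 3: Pivot payment = max(others) = 78
Step 4: The winner pays 78

78


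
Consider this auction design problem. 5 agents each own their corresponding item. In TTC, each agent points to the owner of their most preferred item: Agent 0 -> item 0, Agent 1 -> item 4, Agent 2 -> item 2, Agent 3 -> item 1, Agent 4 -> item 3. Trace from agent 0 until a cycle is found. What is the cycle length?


Step 1: Trace the pointer graph from agent 0: 0 -> 0
Step 2: A cycle is detected when we revisit agent 0
Step 3: The cycle is: 0 -> 0
Step 4: Cycle length = 1

1


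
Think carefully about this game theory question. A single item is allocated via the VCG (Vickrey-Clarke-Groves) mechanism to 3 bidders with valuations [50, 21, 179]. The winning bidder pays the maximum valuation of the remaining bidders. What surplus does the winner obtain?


Step 1: The winner is the agent with the highest value: agent 2 with value 179
Step 2: Values of other agents: [50, 21]
Step 3: VCG payment = max of others' values = 50
Step 4: Surplus = 179 - 50 = 129

129


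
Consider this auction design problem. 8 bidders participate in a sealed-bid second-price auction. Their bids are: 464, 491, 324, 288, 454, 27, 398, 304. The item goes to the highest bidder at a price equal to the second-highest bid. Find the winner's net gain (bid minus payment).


Step 1: Sort bids in descending order: 491, 464, 454, 398, 324, 304, 288, 27
Step 2: The winning bid is the highest: 491
Step 3: The payment equals the second-highest bid: 464
Step 4: Surplus = winner's bid - payment = 491 - 464 = 27

27


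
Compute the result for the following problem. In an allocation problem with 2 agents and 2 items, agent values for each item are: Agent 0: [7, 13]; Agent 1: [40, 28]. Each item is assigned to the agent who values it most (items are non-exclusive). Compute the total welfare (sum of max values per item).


Step 1: For each item, find the maximum value among all agents.
Step 2: Item 0 -> Agent 1 (value 40)
Step 3: Item 1 -> Agent 1 (value 28)
Step 4: Total welfare = 40 + 28 = 68

68


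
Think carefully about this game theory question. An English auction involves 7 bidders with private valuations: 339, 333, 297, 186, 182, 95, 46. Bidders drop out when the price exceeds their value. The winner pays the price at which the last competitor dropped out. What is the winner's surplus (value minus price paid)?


Step 1: Identify the highest value: 339
Step 2: Identify the second-highest value: 333
Step 3: The final price = second-highest value = 333
Step 4: Surplus = 339 - 333 = 6

6


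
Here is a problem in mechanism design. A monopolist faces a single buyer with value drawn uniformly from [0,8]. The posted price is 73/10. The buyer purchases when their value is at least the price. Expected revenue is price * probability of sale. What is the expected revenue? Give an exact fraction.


Step 1: Posted price r = 73/10, value support [0,8]
Step 2: P(v >= r) = (8 - 73/10)/8 = 7/80
Step 3: Expected revenue = r * P(v >= r) = 73/10 * 7/80
Step 4: Revenue = 511/800

511/800


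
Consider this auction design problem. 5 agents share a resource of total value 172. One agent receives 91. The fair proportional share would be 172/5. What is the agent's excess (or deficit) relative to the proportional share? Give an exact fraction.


Step 1: Proportional share = 172/5
Step 2: Agent's actual allocation = 91
Step 3: Excess = 91 - 172/5 = 283/5

283/5


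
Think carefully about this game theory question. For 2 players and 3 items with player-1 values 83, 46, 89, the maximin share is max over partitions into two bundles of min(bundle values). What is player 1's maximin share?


Step 1: Item values = 83, 46, 89
Step 2: Enumerate all 2-bundle partitions and take the smaller bundle:
  Partition 1: {83} vs {46,89} -> bundles 83, 135; min = 83
  Partition 2: {46} vs {83,89} -> bundles 46, 172; min = 46
  Partition 3: {89} vs {83,46} -> bundles 89, 129; min = 89
Step 3: MMS = max(83, 46, 89) = 89

89


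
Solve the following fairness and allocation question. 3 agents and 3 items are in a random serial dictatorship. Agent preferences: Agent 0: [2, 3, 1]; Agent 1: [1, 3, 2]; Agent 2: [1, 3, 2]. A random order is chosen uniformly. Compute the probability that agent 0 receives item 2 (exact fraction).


Step 1: Agent 0 wants item 2
Step 2: There are 6 possible orderings of agents
Step 3: In 6 orderings, agent 0 gets item 2
Step 4: Probability = 6/6 = 1

1


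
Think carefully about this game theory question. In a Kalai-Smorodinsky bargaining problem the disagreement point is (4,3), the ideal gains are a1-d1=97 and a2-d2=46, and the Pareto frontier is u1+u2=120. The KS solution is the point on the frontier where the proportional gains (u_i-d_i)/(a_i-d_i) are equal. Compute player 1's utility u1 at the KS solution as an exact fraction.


Step 1: At the KS point, (u1-d1)/r1 = (u2-d2)/r2 = t and u1+u2 = 120
Step 2: u1 = d1 + r1*t and u2 = d2 + r2*t, so (d1 + r1*t) + (d2 + r2*t) = 120
Step 3: t = (120 - 4 - 3)/(97 + 46) = 113/143
Step 4: u1 = d1 + r1*t = 4 + 97 * 113/143 = 11533/143
Step 5: (Check: u2 = d2 + r2*t = 5627/143; u1+u2 = 11533/143 + 5627/143 = 120, on the frontier.)

11533/143


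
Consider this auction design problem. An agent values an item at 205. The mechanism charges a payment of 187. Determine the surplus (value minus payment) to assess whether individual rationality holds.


Step 1: Surplus = value - payment = 205 - 187 = 18
Step 2: IR is satisfied (surplus >= 0)

18


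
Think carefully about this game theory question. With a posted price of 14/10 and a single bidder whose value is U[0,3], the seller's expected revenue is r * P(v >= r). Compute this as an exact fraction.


Step 1: Posted price r = 7/5, value support [0,3]
Step 2: P(v >= r) = (3 - 7/5)/3 = 8/15
Step 3: Expected revenue = r * P(v >= r) = 7/5 * 8/15
Step 4: Revenue = 56/75

56/75


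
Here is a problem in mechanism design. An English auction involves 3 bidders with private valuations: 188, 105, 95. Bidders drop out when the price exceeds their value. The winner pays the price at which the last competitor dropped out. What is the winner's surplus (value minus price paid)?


Step 1: Identify the highest value: 188
Step 2: Identify the second-highest value: 105
Step 3: The final price = second-highest value = 105
Step 4: Surplus = 188 - 105 = 83

83


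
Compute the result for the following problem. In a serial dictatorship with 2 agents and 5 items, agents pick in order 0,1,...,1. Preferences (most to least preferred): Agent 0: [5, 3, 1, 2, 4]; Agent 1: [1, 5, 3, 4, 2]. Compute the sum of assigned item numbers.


Step 1: Agent 0 picks item 5
Step 2: Agent 1 picks item 1
Step 3: Sum = 5 + 1 = 6

6


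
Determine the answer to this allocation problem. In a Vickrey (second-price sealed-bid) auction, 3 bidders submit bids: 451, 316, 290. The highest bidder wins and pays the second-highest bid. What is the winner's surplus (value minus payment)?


Step 1: Sort bids in descending order: 451, 316, 290
Step 2: The winning bid is the highest: 451
Step 3: The payment equals the second-highest bid: 316
Step 4: Surplus = winner's bid - payment = 451 - 316 = 135

135


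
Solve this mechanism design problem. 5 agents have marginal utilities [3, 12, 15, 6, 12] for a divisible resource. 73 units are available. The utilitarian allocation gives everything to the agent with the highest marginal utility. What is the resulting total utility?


Step 1: The marginal utilities are [3, 12, 15, 6, 12]
Step 2: The highest marginal utility is 15
Step 3: All 73 units go to that agent
Step 4: Total utility = 15 * 73 = 1095

1095


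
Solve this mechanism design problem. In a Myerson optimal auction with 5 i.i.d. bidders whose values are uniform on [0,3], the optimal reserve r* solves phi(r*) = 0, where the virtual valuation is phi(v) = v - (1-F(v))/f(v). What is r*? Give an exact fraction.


Step 1: For U[0,3], F(v) = v/3 and f(v) = 1/3
Step 2: phi(v) = v - (1 - v/3)/(1/3) = v - (3 - v) = 2v - 3
Step 3: Set phi(r*) = 0: 2r* - 3 = 0
Step 4: r* = 3/2 (the number of bidders n = 5 does not enter)

3/2


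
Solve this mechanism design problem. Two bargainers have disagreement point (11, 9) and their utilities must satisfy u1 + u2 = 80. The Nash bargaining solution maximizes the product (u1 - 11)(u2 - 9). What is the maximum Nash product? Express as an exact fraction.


Step 1: The Nash solution splits surplus symmetrically above the disagreement point
Step 2: u1 = (total + d1 - d2)/2 = (80 + 11 - 9)/2 = 41
Step 3: u2 = (total - d1 + d2)/2 = (80 - 11 + 9)/2 = 39
Step 4: Nash product = (41 - 11) * (39 - 9)
Step 5: = 30 * 30 = 900

900


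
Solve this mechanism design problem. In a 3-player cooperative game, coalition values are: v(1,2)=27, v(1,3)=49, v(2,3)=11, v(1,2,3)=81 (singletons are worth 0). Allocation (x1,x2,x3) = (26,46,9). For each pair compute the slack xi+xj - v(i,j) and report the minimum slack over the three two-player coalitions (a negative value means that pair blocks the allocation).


Step 1: Slack for coalition (1,2): x1+x2 - v12 = 72 - 27 = 45
Step 2: Slack for coalition (1,3): x1+x3 - v13 = 35 - 49 = -14
Step 3: Slack for coalition (2,3): x2+x3 - v23 = 55 - 11 = 44
Step 4: Minimum slack = min(45, -14, 44) = -14, attained by (1,3); coalition (1,3) can block (slack < 0), so the allocation is not in the core

-14


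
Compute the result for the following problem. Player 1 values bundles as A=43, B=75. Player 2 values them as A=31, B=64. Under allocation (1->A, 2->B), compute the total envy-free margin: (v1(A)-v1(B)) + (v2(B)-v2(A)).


Step 1: Player 1's margin = v1(A) - v1(B) = 43 - 75 = -32
Step 2: Player 2's margin = v2(B) - v2(A) = 64 - 31 = 33
Step 3: Total margin = -32 + 33 = 1

1


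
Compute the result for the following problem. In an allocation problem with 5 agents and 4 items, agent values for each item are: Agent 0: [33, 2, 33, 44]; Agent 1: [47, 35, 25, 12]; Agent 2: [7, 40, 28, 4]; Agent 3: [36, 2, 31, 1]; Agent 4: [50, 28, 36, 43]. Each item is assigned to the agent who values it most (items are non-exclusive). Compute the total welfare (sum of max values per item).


Step 1: For each item, find the maximum value among all agents.
Step 2: Item 0 -> Agent 4 (value 50)
Step 3: Item 1 -> Agent 2 (value 40)
Step 4: Item 2 -> Agent 4 (value 36)
Step 5: Item 3 -> Agent 0 (value 44)
Step 6: Total welfare = 50 + 40 + 36 + 44 = 170

170


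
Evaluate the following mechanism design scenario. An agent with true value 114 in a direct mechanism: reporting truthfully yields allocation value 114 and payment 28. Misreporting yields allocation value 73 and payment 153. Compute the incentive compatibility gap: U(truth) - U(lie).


Step 1: U(truth) = value - payment = 114 - 28 = 86
Step 2: U(lie) = allocation - payment = 73 - 153 = -80
Step 3: IC gap = 86 - (-80) = 166

166


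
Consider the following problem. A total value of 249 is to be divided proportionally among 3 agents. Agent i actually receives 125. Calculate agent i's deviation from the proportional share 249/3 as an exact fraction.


Step 1: Proportional share = 249/3 = 83
Step 2: Agent's actual allocation = 125
Step 3: Excess = 125 - 83 = 42

42


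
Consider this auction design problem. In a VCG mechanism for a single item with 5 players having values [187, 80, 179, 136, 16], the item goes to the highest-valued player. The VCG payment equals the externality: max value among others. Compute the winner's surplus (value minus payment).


Step 1: The winner is the agent with the highest value: agent 0 with value 187
Step 2: Values of other agents: [80, 179, 136, 16]
Step 3: VCG payment = max of others' values = 179
Step 4: Surplus = 187 - 179 = 8

8


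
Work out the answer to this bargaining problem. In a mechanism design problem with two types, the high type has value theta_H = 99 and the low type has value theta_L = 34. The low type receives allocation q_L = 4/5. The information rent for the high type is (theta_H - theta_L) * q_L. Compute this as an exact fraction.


Step 1: theta_H - theta_L = 99 - 34 = 65
Step 2: Information rent = (theta_H - theta_L) * q_L
Step 3: = 65 * 4/5
Step 4: = 52

52


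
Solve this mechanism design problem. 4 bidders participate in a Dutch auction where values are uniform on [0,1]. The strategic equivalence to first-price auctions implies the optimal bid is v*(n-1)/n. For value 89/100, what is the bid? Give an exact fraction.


Step 1: Dutch auctions are strategically equivalent to first-price auctions
Step 2: The equilibrium bid is b(v) = v*(n-1)/n
Step 3: b = 89/100 * 3/4
Step 4: b = 267/400

267/400


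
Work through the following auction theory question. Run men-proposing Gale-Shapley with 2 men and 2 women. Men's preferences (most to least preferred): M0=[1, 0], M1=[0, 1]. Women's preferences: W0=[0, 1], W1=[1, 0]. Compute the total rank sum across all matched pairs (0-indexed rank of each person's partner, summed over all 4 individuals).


Step 1: Run Gale-Shapley (men propose, women hold best offer):
  M0 proposes to W1; she accepts
  M1 proposes to W0; she accepts
Step 2: Final matching: W0-M1, W1-M0
Step 3: 0-indexed ranks (man's rank of his match, then woman's): 0 + 1 + 0 + 1
Step 4: Total rank sum = 2

2


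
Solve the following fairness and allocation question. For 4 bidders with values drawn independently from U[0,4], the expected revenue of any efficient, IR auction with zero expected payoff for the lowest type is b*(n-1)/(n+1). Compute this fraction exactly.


Step 1: By Revenue Equivalence, expected revenue = b*(n-1)/(n+1)
Step 2: Substituting n = 4, b = 4
Step 3: Revenue = 4*(4-1)/(4+1) = 4*3/5
Step 4: Revenue = 12/5

12/5


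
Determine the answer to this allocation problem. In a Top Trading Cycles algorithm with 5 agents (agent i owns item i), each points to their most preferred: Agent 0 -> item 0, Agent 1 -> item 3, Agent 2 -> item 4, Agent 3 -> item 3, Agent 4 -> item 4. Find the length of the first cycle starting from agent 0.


Step 1: Trace the pointer graph from agent 0: 0 -> 0
Step 2: A cycle is detected when we revisit agent 0
Step 3: The cycle is: 0 -> 0
Step 4: Cycle length = 1

1


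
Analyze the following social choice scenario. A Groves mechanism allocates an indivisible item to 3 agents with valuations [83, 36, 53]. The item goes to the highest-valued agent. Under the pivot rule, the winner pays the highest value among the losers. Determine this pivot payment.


Step 1: The efficient winner is agent 0 with value 83
Step 2: Other agents' values: [36, 53]
Step 3: Pivot payment = max(others) = 53
Step 4: The winner pays 53

53


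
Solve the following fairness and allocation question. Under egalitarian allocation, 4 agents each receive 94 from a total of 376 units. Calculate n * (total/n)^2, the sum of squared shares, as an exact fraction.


Step 1: Each agent's share = 376/4 = 94
Step 2: Square of each share = (94)^2 = 8836
Step 3: Sum of squares = 4 * 8836 = 35344

35344


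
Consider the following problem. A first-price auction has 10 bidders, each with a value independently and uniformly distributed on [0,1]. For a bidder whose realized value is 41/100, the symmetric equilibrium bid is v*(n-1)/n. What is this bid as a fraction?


Step 1: The symmetric BNE bidding function is b(v) = v * (n-1) / n
Step 2: Substitute v = 41/100 and n = 10
Step 3: b = 41/100 * 9/10
Step 4: b = 369/1000

369/1000


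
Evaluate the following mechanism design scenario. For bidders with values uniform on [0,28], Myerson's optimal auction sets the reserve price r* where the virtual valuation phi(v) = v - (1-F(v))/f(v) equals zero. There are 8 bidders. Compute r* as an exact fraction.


Step 1: For U[0,28], F(v) = v/28 and f(v) = 1/28
Step 2: phi(v) = v - (1 - v/28)/(1/28) = v - (28 - v) = 2v - 28
Step 3: Set phi(r*) = 0: 2r* - 28 = 0
Step 4: r* = 28/2 = 14 (the number of bidders n = 8 does not enter)

14


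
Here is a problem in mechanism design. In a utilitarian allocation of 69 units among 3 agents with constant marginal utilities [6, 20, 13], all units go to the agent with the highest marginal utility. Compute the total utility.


Step 1: The marginal utilities are [6, 20, 13]
Step 2: The highest marginal utility is 20
Step 3: All 69 units go to that agent
Step 4: Total utility = 20 * 69 = 1380

1380


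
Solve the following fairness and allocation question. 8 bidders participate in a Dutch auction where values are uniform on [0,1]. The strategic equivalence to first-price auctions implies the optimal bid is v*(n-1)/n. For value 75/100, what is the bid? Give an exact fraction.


Step 1: Dutch auctions are strategically equivalent to first-price auctions
Step 2: The equilibrium bid is b(v) = v*(n-1)/n
Step 3: b = 3/4 * 7/8
Step 4: b = 21/32

21/32


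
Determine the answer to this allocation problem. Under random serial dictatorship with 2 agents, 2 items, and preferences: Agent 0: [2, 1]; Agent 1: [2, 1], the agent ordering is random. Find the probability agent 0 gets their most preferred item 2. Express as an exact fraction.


Step 1: Agent 0 wants item 2
Step 2: There are 2 possible orderings of agents
Step 3: In 1 orderings, agent 0 gets item 2
Step 4: Probability = 1/2

1/2


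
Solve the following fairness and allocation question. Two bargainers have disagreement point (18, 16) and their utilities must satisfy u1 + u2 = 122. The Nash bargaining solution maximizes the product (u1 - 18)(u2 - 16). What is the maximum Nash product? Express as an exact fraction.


Step 1: The Nash solution splits surplus symmetrically above the disagreement point
Step 2: u1 = (total + d1 - d2)/2 = (122 + 18 - 16)/2 = 62
Step 3: u2 = (total - d1 + d2)/2 = (122 - 18 + 16)/2 = 60
Step 4: Nash product = (62 - 18) * (60 - 16)
Step 5: = 44 * 44 = 1936

1936


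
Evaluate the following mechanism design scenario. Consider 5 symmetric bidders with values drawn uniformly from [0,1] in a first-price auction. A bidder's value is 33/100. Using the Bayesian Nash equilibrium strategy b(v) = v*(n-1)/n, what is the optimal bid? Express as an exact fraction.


Step 1: The symmetric BNE bidding function is b(v) = v * (n-1) / n
Step 2: Substitute v = 33/100 and n = 5
Step 3: b = 33/100 * 4/5
Step 4: b = 33/125

33/125


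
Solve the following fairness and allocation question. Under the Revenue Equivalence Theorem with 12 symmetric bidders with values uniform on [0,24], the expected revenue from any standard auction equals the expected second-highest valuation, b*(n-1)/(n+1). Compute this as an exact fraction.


Step 1: By Revenue Equivalence, expected revenue = b*(n-1)/(n+1)
Step 2: Substituting n = 12, b = 24
Step 3: Revenue = 24*(12-1)/(12+1) = 24*11/13
Step 4: Revenue = 264/13

264/13


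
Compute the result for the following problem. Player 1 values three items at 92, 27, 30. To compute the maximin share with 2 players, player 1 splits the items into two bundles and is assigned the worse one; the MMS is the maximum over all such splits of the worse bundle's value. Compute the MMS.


Step 1: Item values = 92, 27, 30
Step 2: Enumerate all 2-bundle partitions and take the smaller bundle:
  Partition 1: {92} vs {27,30} -> bundles 92, 57; min = 57
  Partition 2: {27} vs {92,30} -> bundles 27, 122; min = 27
  Partition 3: {30} vs {92,27} -> bundles 30, 119; min = 30
Step 3: MMS = max(57, 27, 30) = 57

57


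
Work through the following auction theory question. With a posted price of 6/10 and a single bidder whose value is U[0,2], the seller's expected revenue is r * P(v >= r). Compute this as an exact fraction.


Step 1: Posted price r = 3/5, value support [0,2]
Step 2: P(v >= r) = (2 - 3/5)/2 = 7/10
Step 3: Expected revenue = r * P(v >= r) = 3/5 * 7/10
Step 4: Revenue = 21/50

21/50


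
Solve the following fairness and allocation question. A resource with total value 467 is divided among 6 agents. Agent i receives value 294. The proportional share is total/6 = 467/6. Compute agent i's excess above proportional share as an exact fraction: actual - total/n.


Step 1: Proportional share = 467/6
Step 2: Agent's actual allocation = 294
Step 3: Excess = 294 - 467/6 = 1297/6

1297/6


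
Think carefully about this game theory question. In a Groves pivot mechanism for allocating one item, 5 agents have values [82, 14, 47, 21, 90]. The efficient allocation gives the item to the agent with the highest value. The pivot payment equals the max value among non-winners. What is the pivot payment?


Step 1: The efficient winner is agent 4 with value 90
Step 2: Other agents' values: [82, 14, 47, 21]
Step 3: Pivot payment = max(others) = 82
Step 4: The winner pays 82

82


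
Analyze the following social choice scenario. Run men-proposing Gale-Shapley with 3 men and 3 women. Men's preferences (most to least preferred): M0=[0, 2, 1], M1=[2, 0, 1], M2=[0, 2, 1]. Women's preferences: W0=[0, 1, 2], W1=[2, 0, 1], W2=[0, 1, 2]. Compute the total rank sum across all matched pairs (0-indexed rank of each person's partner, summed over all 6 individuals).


Step 1: Run Gale-Shapley (men propose, women hold best offer):
  M0 proposes to W0; she accepts
  M1 proposes to W2; she accepts
  M2 proposes to W0; rejected
  M2 proposes to W2; rejected
  M2 proposes to W1; she accepts
Step 2: Final matching: W0-M0, W1-M2, W2-M1
Step 3: 0-indexed ranks (man's rank of his match, then woman's): 0 + 0 + 2 + 0 + 0 + 1
Step 4: Total rank sum = 3

3


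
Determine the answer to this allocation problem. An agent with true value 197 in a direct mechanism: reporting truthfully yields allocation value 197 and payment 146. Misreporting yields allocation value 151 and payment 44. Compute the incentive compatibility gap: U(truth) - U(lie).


Step 1: U(truth) = value - payment = 197 - 146 = 51
Step 2: U(lie) = allocation - payment = 151 - 44 = 107
Step 3: IC gap = 51 - 107 = -56

-56


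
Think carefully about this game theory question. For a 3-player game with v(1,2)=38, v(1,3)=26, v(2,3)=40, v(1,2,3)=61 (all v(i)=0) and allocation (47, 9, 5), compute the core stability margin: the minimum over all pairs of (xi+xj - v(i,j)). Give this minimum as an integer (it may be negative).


Step 1: Slack for coalition (1,2): x1+x2 - v12 = 56 - 38 = 18
Step 2: Slack for coalition (1,3): x1+x3 - v13 = 52 - 26 = 26
Step 3: Slack for coalition (2,3): x2+x3 - v23 = 14 - 40 = -26
Step 4: Minimum slack = min(18, 26, -26) = -26, attained by (2,3); coalition (2,3) can block (slack < 0), so the allocation is not in the core

-26


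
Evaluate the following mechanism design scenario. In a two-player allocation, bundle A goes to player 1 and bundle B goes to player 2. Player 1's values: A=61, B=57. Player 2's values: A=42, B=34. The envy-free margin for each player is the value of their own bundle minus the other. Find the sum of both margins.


Step 1: Player 1's margin = v1(A) - v1(B) = 61 - 57 = 4
Step 2: Player 2's margin = v2(B) - v2(A) = 34 - 42 = -8
Step 3: Total margin = 4 + -8 = -4

-4


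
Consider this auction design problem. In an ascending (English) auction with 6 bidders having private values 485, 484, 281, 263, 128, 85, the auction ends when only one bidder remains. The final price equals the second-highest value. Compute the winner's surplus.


Step 1: Identify the highest value: 485
Step 2: Identify the second-highest value: 484
Step 3: The final price = second-highest value = 484
Step 4: Surplus = 485 - 484 = 1

1


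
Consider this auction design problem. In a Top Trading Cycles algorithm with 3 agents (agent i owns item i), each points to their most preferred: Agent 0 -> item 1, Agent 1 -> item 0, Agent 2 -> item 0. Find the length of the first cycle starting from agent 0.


Step 1: Trace the pointer graph from agent 0: 0 -> 1 -> 0
Step 2: A cycle is detected when we revisit agent 0
Step 3: The cycle is: 0 -> 1 -> 0
Step 4: Cycle length = 2

2


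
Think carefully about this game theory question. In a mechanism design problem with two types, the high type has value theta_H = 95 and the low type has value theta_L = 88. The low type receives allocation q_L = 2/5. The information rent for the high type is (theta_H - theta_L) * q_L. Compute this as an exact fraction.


Step 1: theta_H - theta_L = 95 - 88 = 7
Step 2: Information rent = (theta_H - theta_L) * q_L
Step 3: = 7 * 2/5
Step 4: = 14/5

14/5


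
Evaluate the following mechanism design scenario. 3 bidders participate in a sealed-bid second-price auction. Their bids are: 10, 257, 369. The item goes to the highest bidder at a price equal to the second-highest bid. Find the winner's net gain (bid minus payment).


Step 1: Sort bids in descending order: 369, 257, 10
Step 2: The winning bid is the highest: 369
Step 3: The payment equals the second-highest bid: 257
Step 4: Surplus = winner's bid - payment = 369 - 257 = 112

112


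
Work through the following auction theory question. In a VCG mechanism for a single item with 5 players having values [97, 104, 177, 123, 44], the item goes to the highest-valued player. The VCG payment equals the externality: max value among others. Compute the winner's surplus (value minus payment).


Step 1: The winner is the agent with the highest value: agent 2 with value 177
Step 2: Values of other agents: [97, 104, 123, 44]
Step 3: VCG payment = max of others' values = 123
Step 4: Surplus = 177 - 123 = 54

54


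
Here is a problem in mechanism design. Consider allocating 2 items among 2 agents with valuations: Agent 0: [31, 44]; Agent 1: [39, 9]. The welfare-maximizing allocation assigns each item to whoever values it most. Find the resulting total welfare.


Step 1: For each item, find the maximum value among all agents.
Step 2: Item 0 -> Agent 1 (value 39)
Step 3: Item 1 -> Agent 0 (value 44)
Step 4: Total welfare = 39 + 44 = 83

83


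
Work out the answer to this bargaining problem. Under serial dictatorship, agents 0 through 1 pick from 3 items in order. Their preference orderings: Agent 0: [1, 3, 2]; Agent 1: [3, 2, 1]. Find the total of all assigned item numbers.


Step 1: Agent 0 picks item 1
Step 2: Agent 1 picks item 3
Step 3: Sum = 1 + 3 = 4

4


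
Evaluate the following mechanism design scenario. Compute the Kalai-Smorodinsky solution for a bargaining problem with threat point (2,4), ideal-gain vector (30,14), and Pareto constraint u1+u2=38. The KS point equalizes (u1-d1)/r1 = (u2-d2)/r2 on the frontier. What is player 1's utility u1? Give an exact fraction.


Step 1: At the KS point, (u1-d1)/r1 = (u2-d2)/r2 = t and u1+u2 = 38
Step 2: u1 = d1 + r1*t and u2 = d2 + r2*t, so (d1 + r1*t) + (d2 + r2*t) = 38
Step 3: t = (38 - 2 - 4)/(30 + 14) = 32/44 = 8/11
Step 4: u1 = d1 + r1*t = 2 + 30 * 8/11 = 262/11
Step 5: (Check: u2 = d2 + r2*t = 156/11; u1+u2 = 262/11 + 156/11 = 38, on the frontier.)

262/11


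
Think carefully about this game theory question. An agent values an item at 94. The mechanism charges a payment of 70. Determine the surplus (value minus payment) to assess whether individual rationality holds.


Step 1: Surplus = value - payment = 94 - 70 = 24
Step 2: IR is satisfied (surplus >= 0)

24


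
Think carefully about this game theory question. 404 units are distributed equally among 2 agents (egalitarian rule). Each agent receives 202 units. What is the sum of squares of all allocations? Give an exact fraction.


Step 1: Each agent's share = 404/2 = 202
Step 2: Square of each share = (202)^2 = 40804
Step 3: Sum of squares = 2 * 40804 = 81608

81608


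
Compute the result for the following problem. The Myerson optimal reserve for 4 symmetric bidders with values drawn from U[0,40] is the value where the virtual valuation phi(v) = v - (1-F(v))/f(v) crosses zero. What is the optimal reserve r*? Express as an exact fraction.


Step 1: For U[0,40], F(v) = v/40 and f(v) = 1/40
Step 2: phi(v) = v - (1 - v/40)/(1/40) = v - (40 - v) = 2v - 40
Step 3: Set phi(r*) = 0: 2r* - 40 = 0
Step 4: r* = 40/2 = 20 (the number of bidders n = 4 does not enter)

20


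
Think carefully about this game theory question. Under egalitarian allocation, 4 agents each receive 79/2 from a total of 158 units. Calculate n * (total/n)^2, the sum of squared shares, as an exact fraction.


Step 1: Each agent's share = 158/4 = 79/2
Step 2: Square of each share = (79/2)^2 = 6241/4
Step 3: Sum of squares = 4 * 6241/4 = 6241

6241


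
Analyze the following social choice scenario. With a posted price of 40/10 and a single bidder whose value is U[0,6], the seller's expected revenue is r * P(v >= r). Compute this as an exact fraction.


Step 1: Posted price r = 4, value support [0,6]
Step 2: P(v >= r) = (6 - 4)/6 = 1/3
Step 3: Expected revenue = r * P(v >= r) = 4 * 1/3
Step 4: Revenue = 4/3

4/3


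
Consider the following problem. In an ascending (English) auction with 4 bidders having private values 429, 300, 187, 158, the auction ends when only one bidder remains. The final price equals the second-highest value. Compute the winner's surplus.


Step 1: Identify the highest value: 429
Step 2: Identify the second-highest value: 300
Step 3: The final price = second-highest value = 300
Step 4: Surplus = 429 - 300 = 129

129


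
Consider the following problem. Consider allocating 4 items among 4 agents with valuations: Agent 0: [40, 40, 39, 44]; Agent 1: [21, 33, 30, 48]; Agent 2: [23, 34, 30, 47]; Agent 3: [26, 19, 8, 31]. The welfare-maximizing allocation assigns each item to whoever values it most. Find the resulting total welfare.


Step 1: For each item, find the maximum value among all agents.
Step 2: Item 0 -> Agent 0 (value 40)
Step 3: Item 1 -> Agent 0 (value 40)
Step 4: Item 2 -> Agent 0 (value 39)
Step 5: Item 3 -> Agent 1 (value 48)
Step 6: Total welfare = 40 + 40 + 39 + 48 = 167

167


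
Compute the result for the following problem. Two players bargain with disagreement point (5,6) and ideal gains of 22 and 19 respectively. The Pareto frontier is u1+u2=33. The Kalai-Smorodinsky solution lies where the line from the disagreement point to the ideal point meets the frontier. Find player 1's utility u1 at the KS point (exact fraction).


Step 1: At the KS point, (u1-d1)/r1 = (u2-d2)/r2 = t and u1+u2 = 33
Step 2: u1 = d1 + r1*t and u2 = d2 + r2*t, so (d1 + r1*t) + (d2 + r2*t) = 33
Step 3: t = (33 - 5 - 6)/(22 + 19) = 22/41
Step 4: u1 = d1 + r1*t = 5 + 22 * 22/41 = 689/41
Step 5: (Check: u2 = d2 + r2*t = 664/41; u1+u2 = 689/41 + 664/41 = 33, on the frontier.)

689/41


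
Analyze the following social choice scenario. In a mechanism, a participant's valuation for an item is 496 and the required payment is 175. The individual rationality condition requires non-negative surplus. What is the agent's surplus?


Step 1: Surplus = value - payment = 496 - 175 = 321
Step 2: IR is satisfied (surplus >= 0)

321


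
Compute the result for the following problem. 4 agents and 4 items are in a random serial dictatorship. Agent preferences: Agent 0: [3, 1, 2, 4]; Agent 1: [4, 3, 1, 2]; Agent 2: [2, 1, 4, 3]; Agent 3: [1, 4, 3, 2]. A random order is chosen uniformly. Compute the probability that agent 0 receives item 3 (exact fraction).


Step 1: Agent 0 wants item 3
Step 2: There are 24 possible orderings of agents
Step 3: In 24 orderings, agent 0 gets item 3
Step 4: Probability = 24/24 = 1

1


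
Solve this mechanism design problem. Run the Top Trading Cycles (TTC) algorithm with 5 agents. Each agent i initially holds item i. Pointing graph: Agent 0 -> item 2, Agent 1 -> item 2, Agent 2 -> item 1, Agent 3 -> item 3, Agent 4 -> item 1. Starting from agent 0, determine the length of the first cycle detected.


Step 1: Trace the pointer graph from agent 0: 0 -> 2 -> 1 -> 2
Step 2: A cycle is detected when we revisit agent 2
Step 3: The cycle is: 2 -> 1 -> 2
Step 4: Cycle length = 2

2


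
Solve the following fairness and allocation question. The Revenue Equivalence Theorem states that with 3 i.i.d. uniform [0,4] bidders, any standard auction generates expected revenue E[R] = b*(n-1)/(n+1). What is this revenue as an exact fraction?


Step 1: By Revenue Equivalence, expected revenue = b*(n-1)/(n+1)
Step 2: Substituting n = 3, b = 4
Step 3: Revenue = 4*(3-1)/(3+1) = 4*2/4
Step 4: Revenue = 8/4 = 2

2


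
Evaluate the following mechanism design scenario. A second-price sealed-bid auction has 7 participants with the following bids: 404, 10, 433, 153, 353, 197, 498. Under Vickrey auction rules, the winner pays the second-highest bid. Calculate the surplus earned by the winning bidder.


Step 1: Sort bids in descending order: 498, 433, 404, 353, 197, 153, 10
Step 2: The winning bid is the highest: 498
Step 3: The payment equals the second-highest bid: 433
Step 4: Surplus = winner's bid - payment = 498 - 433 = 65

65


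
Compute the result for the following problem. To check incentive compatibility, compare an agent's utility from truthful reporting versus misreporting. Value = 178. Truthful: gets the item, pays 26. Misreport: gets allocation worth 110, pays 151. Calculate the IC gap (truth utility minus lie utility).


Step 1: U(truth) = value - payment = 178 - 26 = 152
Step 2: U(lie) = allocation - payment = 110 - 151 = -41
Step 3: IC gap = 152 - (-41) = 193

193


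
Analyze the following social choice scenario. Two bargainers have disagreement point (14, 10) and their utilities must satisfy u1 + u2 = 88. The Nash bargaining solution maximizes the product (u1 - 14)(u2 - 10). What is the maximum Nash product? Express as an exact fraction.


Step 1: The Nash solution splits surplus symmetrically above the disagreement point
Step 2: u1 = (total + d1 - d2)/2 = (88 + 14 - 10)/2 = 46
Step 3: u2 = (total - d1 + d2)/2 = (88 - 14 + 10)/2 = 42
Step 4: Nash product = (46 - 14) * (42 - 10)
Step 5: = 32 * 32 = 1024

1024
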